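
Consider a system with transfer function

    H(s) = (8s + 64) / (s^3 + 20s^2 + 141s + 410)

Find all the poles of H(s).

s = -10, -5 ± 4j

The poles are the roots of the denominator s^3 + 20s^2 + 141s + 410 = 0.
Trying s = -10: the polynomial evaluates to 0, so (s + 10) is a factor.
Dividing out leaves s^2 + 10s + 41 = 0.
The quadratic formula then gives s = -5 ± 4j.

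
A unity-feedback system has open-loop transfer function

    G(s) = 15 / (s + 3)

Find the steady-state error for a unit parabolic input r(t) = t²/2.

G(s) has no poles at the origin.
This is a Type 0 system; Ka = lim_{s→0} s^2·G(s) = 0, so the steady-state error for a parabola input is infinite.

e_ss = ∞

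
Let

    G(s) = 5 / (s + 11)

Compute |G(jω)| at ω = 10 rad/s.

|G(j10)| ≈ 0.3363

Substitute s = j10: numerator = 5, denominator = 11 + j10.
|G(j10)| = |5| / |11 + j10| = 5 / 14.866 ≈ 0.3363.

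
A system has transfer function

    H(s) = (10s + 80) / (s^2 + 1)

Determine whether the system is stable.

The poles can be read from the denominator factors: s = j, -j.
Since the simple pole(s) at s = ±j lie on the jω-axis with none in the right half-plane, the system is marginally stable.

marginally stable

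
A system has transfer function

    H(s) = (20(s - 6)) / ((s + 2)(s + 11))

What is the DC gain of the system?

H(0) = -60/11 ≈ -5.455

At s = 0 each factor (s + a) contributes a and each (s^2 + bs + c) contributes c.
H(0) = 20·(-6) / ((2) · (11)) = -120/22 = -60/11.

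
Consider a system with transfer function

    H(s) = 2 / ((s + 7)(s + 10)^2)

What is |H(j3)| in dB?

Substitute s = j3: numerator = 2, denominator = 457 + j693.
|H(j3)| = |2| / |457 + j693| = 2 / 830.12 ≈ 0.002409.
In decibels: 20·log₁₀(0.002409) ≈ -52.4 dB.

|H(j3)|_dB ≈ -52.4 dB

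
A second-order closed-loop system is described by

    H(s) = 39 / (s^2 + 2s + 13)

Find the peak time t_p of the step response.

t_p ≈ 0.9069 s

Comparing s^2 + 2s + 13 to s^2 + 2ζωₙs + ωₙ²: ωₙ = √13 ≈ 3.606 rad/s and ζ = 2/(2·√13) ≈ 0.2774.
ζωₙ = 2/2 = 1, so ω_d = ωₙ√(1−ζ²) = √(ωₙ² − (ζωₙ)²) = √(13 − 1²) = √12 ≈ 3.464 rad/s.
t_p = π/ω_d = π/3.464 ≈ 0.9069 s.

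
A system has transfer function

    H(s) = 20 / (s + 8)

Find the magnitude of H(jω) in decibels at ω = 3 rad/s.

Substitute s = j3: numerator = 20, denominator = 8 + j3.
|H(j3)| = |20| / |8 + j3| = 20 / 8.5440 ≈ 2.341.
In decibels: 20·log₁₀(2.341) ≈ 7.39 dB.

|H(j3)|_dB ≈ 7.39 dB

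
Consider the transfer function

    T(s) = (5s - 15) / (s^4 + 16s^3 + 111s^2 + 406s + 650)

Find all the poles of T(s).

s = -5 ± j, -3 ± 4j

The poles are the roots of the denominator s^4 + 16s^3 + 111s^2 + 406s + 650 = 0.
No real roots exist; factor into two real quadratics: (s^2 + 10s + 26)(s^2 + 6s + 25) = 0.
Each quadratic gives a conjugate pair via the quadratic formula.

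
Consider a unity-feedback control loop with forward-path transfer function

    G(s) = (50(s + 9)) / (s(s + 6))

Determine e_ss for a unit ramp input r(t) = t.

e_ss = 0.01333

G(s) has one pole at the origin.
This is a Type 1 system. Kv = lim_{s→0} s·G(s) = 450/6 = 75.
e_ss = 1/Kv = 1/(75) = 1/75 ≈ 0.01333.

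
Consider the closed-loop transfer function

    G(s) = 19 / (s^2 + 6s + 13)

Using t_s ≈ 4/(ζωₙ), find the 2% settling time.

Comparing s^2 + 6s + 13 to s^2 + 2ζωₙs + ωₙ²: ωₙ = √13 ≈ 3.606 rad/s and ζ = 6/(2·√13) ≈ 0.8321.
ζωₙ = 6/2 = 3, so t_s ≈ 4/(ζωₙ) = 4/3 ≈ 1.333 s.

t_s ≈ 1.333 s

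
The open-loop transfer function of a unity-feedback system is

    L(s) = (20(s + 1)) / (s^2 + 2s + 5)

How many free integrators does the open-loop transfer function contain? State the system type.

The denominator has no factor of s at the origin — no free integrator — so this is a Type 0 system.

Type 0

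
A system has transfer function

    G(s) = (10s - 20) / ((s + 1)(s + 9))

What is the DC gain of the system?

Set s = 0: G(0) = (-20) / (9) = -20/9.

G(0) = -20/9 ≈ -2.222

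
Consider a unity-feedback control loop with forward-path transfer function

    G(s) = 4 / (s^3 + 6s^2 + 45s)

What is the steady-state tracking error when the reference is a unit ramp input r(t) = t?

G(s) has one pole at the origin.
This is a Type 1 system. Kv = lim_{s→0} s·G(s) = 4/45.
e_ss = 1/Kv = 1/(4/45) = 45/4 ≈ 11.25.

e_ss = 11.25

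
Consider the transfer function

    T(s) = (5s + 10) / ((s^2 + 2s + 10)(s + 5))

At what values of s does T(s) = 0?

Set the numerator to zero: 5s + 10 = 0, i.e. 5·(s + 2) = 0.
So s = -2.

s = -2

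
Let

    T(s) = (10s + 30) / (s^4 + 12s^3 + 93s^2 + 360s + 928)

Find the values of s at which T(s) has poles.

s = -2 + 5j, -2 - 5j, -4 + 4j, -4 - 4j

The poles are the roots of the denominator s^4 + 12s^3 + 93s^2 + 360s + 928 = 0.
No real roots exist; factor into two real quadratics: (s^2 + 4s + 29)(s^2 + 8s + 32) = 0.
Each quadratic gives a conjugate pair via the quadratic formula.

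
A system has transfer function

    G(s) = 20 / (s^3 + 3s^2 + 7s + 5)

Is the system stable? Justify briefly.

The denominator s^3 + 3s^2 + 7s + 5 factors as (s + 1)(s^2 + 2s + 5), giving poles at s = -1, -1 ± 2j.
Since all poles lie strictly in the left half-plane, the system is stable.

stable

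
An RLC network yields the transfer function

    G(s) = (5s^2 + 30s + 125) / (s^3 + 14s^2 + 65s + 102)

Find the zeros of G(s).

s = -3 ± 4j

Set the numerator to zero: 5s^2 + 30s + 125 = 0, i.e. 5·(s^2 + 6s + 25) = 0.
Factoring: (s^2 + 6s + 25) = 0.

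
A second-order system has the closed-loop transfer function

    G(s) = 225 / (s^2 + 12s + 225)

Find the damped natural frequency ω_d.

Comparing s^2 + 12s + 225 to s^2 + 2ζωₙs + ωₙ²: ωₙ = 15 rad/s and ζ = 12/(2·15) = 0.4.
ζωₙ = 12/2 = 6, so ω_d = ωₙ√(1−ζ²) = √(ωₙ² − (ζωₙ)²) = √(225 − 6²) = √189 ≈ 13.75 rad/s.

ω_d ≈ 13.75 rad/s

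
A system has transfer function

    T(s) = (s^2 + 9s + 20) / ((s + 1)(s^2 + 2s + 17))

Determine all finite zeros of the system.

s = -5, -4

Set the numerator to zero: s^2 + 9s + 20 = 0.
Factoring: (s + 5)(s + 4) = 0.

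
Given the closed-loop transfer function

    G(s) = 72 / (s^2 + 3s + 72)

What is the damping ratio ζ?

Compare the denominator to the standard form s^2 + 2ζωₙs + ωₙ².
ωₙ² = 72, so ωₙ = √72 ≈ 8.485 rad/s.
2ζωₙ = 3, so ζ = 3/(2·√72) ≈ 0.1768.

ζ ≈ 0.1768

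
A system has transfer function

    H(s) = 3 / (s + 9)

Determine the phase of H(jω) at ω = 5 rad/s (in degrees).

At s = j5: numerator = 3, denominator = 9 + j5.
∠H = ∠num − ∠den = 0° − (29.055°) = -29.05°.

∠H(j5) ≈ -29.05°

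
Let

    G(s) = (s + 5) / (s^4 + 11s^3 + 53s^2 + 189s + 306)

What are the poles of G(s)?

The poles are the roots of the denominator s^4 + 11s^3 + 53s^2 + 189s + 306 = 0.
Trying s = -3: the polynomial evaluates to 0, so (s + 3) is a factor.
Dividing out leaves s^3 + 8s^2 + 29s + 102 = 0.
This factors further as (s^2 + 2s + 17)(s + 6) = 0.

s = -1 ± 4j, -3, -6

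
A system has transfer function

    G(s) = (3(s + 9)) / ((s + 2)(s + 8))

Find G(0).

G(0) = 27/16 ≈ 1.688

At s = 0 each factor (s + a) contributes a and each (s^2 + bs + c) contributes c.
G(0) = 3·(9) / ((2) · (8)) = 27/16 = 27/16.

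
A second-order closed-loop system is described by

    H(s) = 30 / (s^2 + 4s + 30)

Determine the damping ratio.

Compare the denominator to the standard form s^2 + 2ζωₙs + ωₙ².
ωₙ² = 30, so ωₙ = √30 ≈ 5.477 rad/s.
2ζωₙ = 4, so ζ = 4/(2·√30) ≈ 0.3651.
With ζ = 0.3651 the response is underdamped.

ζ ≈ 0.3651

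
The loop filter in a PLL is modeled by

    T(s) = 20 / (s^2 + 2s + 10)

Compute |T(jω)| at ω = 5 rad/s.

Substitute s = j5: numerator = 20, denominator = -15 + j10.
|T(j5)| = |20| / |-15 + j10| = 20 / 18.028 ≈ 1.109.

|T(j5)| ≈ 1.109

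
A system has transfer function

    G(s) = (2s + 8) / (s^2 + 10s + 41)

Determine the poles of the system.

s = -5 + 4j, -5 - 4j

The poles are the roots of the denominator s^2 + 10s + 41 = 0.
Using the quadratic formula: s = (-10 ± √(-64))/2 = -5 ± 4j.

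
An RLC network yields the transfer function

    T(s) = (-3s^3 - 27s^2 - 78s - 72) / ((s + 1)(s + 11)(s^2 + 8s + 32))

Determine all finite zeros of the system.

Set the numerator to zero: -3s^3 - 27s^2 - 78s - 72 = 0, i.e. -3·(s^3 + 9s^2 + 26s + 24) = 0.
Factoring: (s + 4)(s + 2)(s + 3) = 0.

s = -4, -2, -3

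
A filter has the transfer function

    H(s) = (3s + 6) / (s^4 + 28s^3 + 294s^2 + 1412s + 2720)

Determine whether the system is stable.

The denominator s^4 + 28s^3 + 294s^2 + 1412s + 2720 factors as (s + 10)(s + 8)(s^2 + 10s + 34), giving poles at s = -10, -8, -5 ± 3j.
Since all poles lie strictly in the left half-plane, the system is stable.

stable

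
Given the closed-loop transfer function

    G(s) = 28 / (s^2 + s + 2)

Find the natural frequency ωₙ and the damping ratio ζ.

ωₙ ≈ 1.414 rad/s, ζ ≈ 0.3536

Compare the denominator to the standard form s^2 + 2ζωₙs + ωₙ².
ωₙ² = 2, so ωₙ = √2 ≈ 1.414 rad/s.
2ζωₙ = 1, so ζ = 1/(2·√2) ≈ 0.3536.
With ζ = 0.3536 the response is underdamped.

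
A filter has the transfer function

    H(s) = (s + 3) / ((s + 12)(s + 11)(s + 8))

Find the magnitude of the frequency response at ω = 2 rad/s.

Substitute s = j2: numerator = 3 + j2, denominator = 932 + j624.
|H(j2)| = |3 + j2| / |932 + j624| = 3.6056 / 1121.6 ≈ 0.003215.

|H(j2)| ≈ 0.003215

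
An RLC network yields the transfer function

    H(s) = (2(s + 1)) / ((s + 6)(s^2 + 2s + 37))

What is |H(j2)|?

Substitute s = j2: numerator = 2 + j4, denominator = 190 + j90.
|H(j2)| = |2 + j4| / |190 + j90| = 4.4721 / 210.24 ≈ 0.02127.

|H(j2)| ≈ 0.02127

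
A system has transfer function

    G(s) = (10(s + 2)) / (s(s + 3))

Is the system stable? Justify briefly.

The poles can be read from the denominator factors: s = 0, -3.
Since the simple pole(s) at s = 0 lie on the jω-axis with none in the right half-plane, the system is marginally stable.

marginally stable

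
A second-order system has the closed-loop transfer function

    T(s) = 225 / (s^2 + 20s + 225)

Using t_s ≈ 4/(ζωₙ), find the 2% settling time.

t_s ≈ 0.4000 s

Comparing s^2 + 20s + 225 to s^2 + 2ζωₙs + ωₙ²: ωₙ = 15 rad/s and ζ = 20/(2·15) ≈ 0.6667.
ζωₙ = 20/2 = 10, so t_s ≈ 4/(ζωₙ) = 4/10 = 0.4000 s.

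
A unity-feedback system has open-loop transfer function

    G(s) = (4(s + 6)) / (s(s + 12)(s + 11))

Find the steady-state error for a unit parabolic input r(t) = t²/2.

e_ss = ∞

G(s) has one pole at the origin.
This is a Type 1 system; Ka = lim_{s→0} s^2·G(s) = 0, so the steady-state error for a parabola input is infinite.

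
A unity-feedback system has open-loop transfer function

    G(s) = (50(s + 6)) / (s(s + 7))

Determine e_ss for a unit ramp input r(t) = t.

G(s) has one pole at the origin.
This is a Type 1 system. Kv = lim_{s→0} s·G(s) = 300/7.
e_ss = 1/Kv = 1/(300/7) = 7/300 ≈ 0.02333.

e_ss = 0.02333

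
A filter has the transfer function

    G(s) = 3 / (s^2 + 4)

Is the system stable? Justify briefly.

marginally stable

The poles can be read from the denominator factors: s = ±2j.
Since the simple pole(s) at s = ±2j lie on the jω-axis with none in the right half-plane, the system is marginally stable.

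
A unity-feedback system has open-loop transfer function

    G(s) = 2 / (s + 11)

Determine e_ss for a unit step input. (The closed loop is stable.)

e_ss = 0.8462

G(s) has no poles at the origin.
This is a Type 0 system. Kp = lim_{s→0} G(s) = 2/11.
e_ss = 1/(1 + Kp) = 1/(1 + 2/11) = 11/13 ≈ 0.8462.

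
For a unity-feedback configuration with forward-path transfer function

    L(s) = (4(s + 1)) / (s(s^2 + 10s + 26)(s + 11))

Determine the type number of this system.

Type 1

The denominator has 1 factor of s at the origin (free integrator), so this is a Type 1 system.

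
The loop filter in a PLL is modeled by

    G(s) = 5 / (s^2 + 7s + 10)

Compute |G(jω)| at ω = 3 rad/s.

|G(j3)| ≈ 0.2378

Substitute s = j3: numerator = 5, denominator = 1 + j21.
|G(j3)| = |5| / |1 + j21| = 5 / 21.024 ≈ 0.2378.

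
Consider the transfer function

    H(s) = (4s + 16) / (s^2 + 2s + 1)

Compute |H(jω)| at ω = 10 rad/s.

|H(j10)| ≈ 0.4265

Substitute s = j10: numerator = 16 + j40, denominator = -99 + j20.
|H(j10)| = |16 + j40| / |-99 + j20| = 43.081 / 101 ≈ 0.4265.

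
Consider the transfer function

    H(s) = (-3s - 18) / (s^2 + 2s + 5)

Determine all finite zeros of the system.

s = -6

Set the numerator to zero: -3s - 18 = 0, i.e. -3·(s + 6) = 0.
So s = -6.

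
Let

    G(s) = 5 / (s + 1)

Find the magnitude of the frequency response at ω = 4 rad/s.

Substitute s = j4: numerator = 5, denominator = 1 + j4.
|G(j4)| = |5| / |1 + j4| = 5 / 4.1231 ≈ 1.213.

|G(j4)| ≈ 1.213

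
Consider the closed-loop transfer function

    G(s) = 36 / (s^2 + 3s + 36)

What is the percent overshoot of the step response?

Comparing s^2 + 3s + 36 to s^2 + 2ζωₙs + ωₙ²: ωₙ = 6 rad/s and ζ = 3/(2·6) = 0.25.
%OS = 100·exp(−πζ/√(1−ζ²)) = 100·exp(−π·0.25/√(1−0.25²)) ≈ 44.4%.

%OS ≈ 44.4%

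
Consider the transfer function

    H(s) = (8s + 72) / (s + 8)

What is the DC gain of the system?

H(0) = 9

Set s = 0: H(0) = (72) / (8) = 9.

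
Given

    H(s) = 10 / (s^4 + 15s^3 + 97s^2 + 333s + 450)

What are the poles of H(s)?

The poles are the roots of the denominator s^4 + 15s^3 + 97s^2 + 333s + 450 = 0.
Trying s = -3: the polynomial evaluates to 0, so (s + 3) is a factor.
Dividing out leaves s^3 + 12s^2 + 61s + 150 = 0.
This factors further as (s^2 + 6s + 25)(s + 6) = 0.

s = -3 ± 4j, -3, -6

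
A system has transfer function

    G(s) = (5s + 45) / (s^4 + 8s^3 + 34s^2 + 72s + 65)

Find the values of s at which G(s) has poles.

The poles are the roots of the denominator s^4 + 8s^3 + 34s^2 + 72s + 65 = 0.
No real roots exist; factor into two real quadratics: (s^2 + 4s + 5)(s^2 + 4s + 13) = 0.
Each quadratic gives a conjugate pair via the quadratic formula.

s = -2 ± j, -2 ± 3j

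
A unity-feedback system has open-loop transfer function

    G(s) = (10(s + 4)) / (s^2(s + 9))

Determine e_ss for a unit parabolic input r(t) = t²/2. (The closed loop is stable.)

G(s) has 2 poles at the origin.
This is a Type 2 system. Ka = lim_{s→0} s^2·G(s) = 40/9.
e_ss = 1/Ka = 1/(40/9) = 9/40 ≈ 0.2250.

e_ss = 0.2250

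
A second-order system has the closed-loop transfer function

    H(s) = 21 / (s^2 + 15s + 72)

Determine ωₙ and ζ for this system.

ωₙ ≈ 8.485 rad/s, ζ ≈ 0.8839

Compare the denominator to the standard form s^2 + 2ζωₙs + ωₙ².
ωₙ² = 72, so ωₙ = √72 ≈ 8.485 rad/s.
2ζωₙ = 15, so ζ = 15/(2·√72) ≈ 0.8839.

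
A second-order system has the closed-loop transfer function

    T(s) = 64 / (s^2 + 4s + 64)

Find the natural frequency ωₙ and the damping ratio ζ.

Compare the denominator to the standard form s^2 + 2ζωₙs + ωₙ².
ωₙ² = 64, so ωₙ = 8 rad/s.
2ζωₙ = 4, so ζ = 4/(2·8) = 0.25.

ωₙ = 8 rad/s, ζ = 0.25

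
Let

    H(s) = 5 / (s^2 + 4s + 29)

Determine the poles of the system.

s = -2 ± 5j

The poles are the roots of the denominator s^2 + 4s + 29 = 0.
Using the quadratic formula: s = (-4 ± √(-100))/2 = -2 ± 5j.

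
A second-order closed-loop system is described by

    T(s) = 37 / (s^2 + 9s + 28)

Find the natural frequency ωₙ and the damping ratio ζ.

Compare the denominator to the standard form s^2 + 2ζωₙs + ωₙ².
ωₙ² = 28, so ωₙ = √28 ≈ 5.292 rad/s.
2ζωₙ = 9, so ζ = 9/(2·√28) ≈ 0.8504.
With ζ = 0.8504 the response is underdamped.

ωₙ ≈ 5.292 rad/s, ζ ≈ 0.8504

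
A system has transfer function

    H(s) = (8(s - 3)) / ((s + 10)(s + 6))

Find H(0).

H(0) = -2/5 ≈ -0.4000

At s = 0 each factor (s + a) contributes a and each (s^2 + bs + c) contributes c.
H(0) = 8·(-3) / ((10) · (6)) = -24/60 = -2/5.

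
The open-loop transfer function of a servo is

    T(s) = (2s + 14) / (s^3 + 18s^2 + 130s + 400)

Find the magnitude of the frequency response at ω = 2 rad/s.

Substitute s = j2: numerator = 14 + j4, denominator = 328 + j252.
|T(j2)| = |14 + j4| / |328 + j252| = 14.560 / 413.63 ≈ 0.03520.

|T(j2)| ≈ 0.03520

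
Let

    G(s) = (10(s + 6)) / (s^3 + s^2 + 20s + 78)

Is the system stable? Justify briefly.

unstable

The denominator s^3 + s^2 + 20s + 78 factors as (s^2 - 2s + 26)(s + 3), giving poles at s = 1 ± 5j, -3.
Since the pole(s) at s = 1 ± 5j lie in the right half-plane, the system is unstable.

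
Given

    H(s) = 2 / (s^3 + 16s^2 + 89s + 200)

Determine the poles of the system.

s = -4 ± 3j, -8

The poles are the roots of the denominator s^3 + 16s^2 + 89s + 200 = 0.
Trying s = -8: the polynomial evaluates to 0, so (s + 8) is a factor.
Dividing out leaves s^2 + 8s + 25 = 0.
The quadratic formula then gives s = -4 ± 3j.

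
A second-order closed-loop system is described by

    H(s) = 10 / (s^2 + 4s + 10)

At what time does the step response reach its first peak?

t_p ≈ 1.283 s

Comparing s^2 + 4s + 10 to s^2 + 2ζωₙs + ωₙ²: ωₙ = √10 ≈ 3.162 rad/s and ζ = 4/(2·√10) ≈ 0.6325.
ζωₙ = 4/2 = 2, so ω_d = ωₙ√(1−ζ²) = √(ωₙ² − (ζωₙ)²) = √(10 − 2²) = √6 ≈ 2.449 rad/s.
t_p = π/ω_d = π/2.449 ≈ 1.283 s.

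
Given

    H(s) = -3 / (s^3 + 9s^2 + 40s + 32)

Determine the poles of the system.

s = -1, -4 ± 4j

The poles are the roots of the denominator s^3 + 9s^2 + 40s + 32 = 0.
Trying s = -1: the polynomial evaluates to 0, so (s + 1) is a factor.
Dividing out leaves s^2 + 8s + 32 = 0.
The quadratic formula then gives s = -4 ± 4j.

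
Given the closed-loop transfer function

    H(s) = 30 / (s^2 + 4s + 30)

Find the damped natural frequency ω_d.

ω_d ≈ 5.099 rad/s

Comparing s^2 + 4s + 30 to s^2 + 2ζωₙs + ωₙ²: ωₙ = √30 ≈ 5.477 rad/s and ζ = 4/(2·√30) ≈ 0.3651.
ζωₙ = 4/2 = 2, so ω_d = ωₙ√(1−ζ²) = √(ωₙ² − (ζωₙ)²) = √(30 − 2²) = √26 ≈ 5.099 rad/s.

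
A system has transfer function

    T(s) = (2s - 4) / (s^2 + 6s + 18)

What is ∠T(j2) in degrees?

At s = j2: numerator = -4 + j4, denominator = 14 + j12.
∠T = ∠num − ∠den = 135° − (40.601°) = 94.40°.

∠T(j2) ≈ 94.40°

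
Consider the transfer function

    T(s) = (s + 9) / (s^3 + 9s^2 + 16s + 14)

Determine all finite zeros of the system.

Set the numerator to zero: s + 9 = 0.
So s = -9.

s = -9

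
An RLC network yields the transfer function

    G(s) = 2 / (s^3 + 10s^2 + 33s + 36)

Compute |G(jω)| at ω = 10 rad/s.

Substitute s = j10: numerator = 2, denominator = -964 - j670.
|G(j10)| = |2| / |-964 - j670| = 2 / 1174.0 ≈ 0.001704.

|G(j10)| ≈ 0.001704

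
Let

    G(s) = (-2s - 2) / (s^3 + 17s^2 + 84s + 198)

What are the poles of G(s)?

s = -11, -3 + 3j, -3 - 3j

The poles are the roots of the denominator s^3 + 17s^2 + 84s + 198 = 0.
Trying s = -11: the polynomial evaluates to 0, so (s + 11) is a factor.
Dividing out leaves s^2 + 6s + 18 = 0.
The quadratic formula then gives s = -3 ± 3j.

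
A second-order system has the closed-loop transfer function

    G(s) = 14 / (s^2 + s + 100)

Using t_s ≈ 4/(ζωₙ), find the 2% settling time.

Comparing s^2 + s + 100 to s^2 + 2ζωₙs + ωₙ²: ωₙ = 10 rad/s and ζ = 1/(2·10) = 0.05.
ζωₙ = 1/2 = 0.5, so t_s ≈ 4/(ζωₙ) = 4/0.5 = 8 s.

t_s ≈ 8 s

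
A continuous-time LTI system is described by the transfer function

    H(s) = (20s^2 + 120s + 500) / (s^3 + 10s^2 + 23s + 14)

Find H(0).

H(0) = 250/7 ≈ 35.71

Set s = 0: H(0) = (500) / (14) = 250/7.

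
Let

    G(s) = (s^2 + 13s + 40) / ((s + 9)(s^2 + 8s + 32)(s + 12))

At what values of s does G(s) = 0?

s = -8, -5

Set the numerator to zero: s^2 + 13s + 40 = 0.
Factoring: (s + 8)(s + 5) = 0.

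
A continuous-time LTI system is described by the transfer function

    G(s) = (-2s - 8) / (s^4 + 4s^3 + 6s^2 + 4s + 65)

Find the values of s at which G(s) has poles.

The poles are the roots of the denominator s^4 + 4s^3 + 6s^2 + 4s + 65 = 0.
No real roots exist; factor into two real quadratics: (s^2 - 2s + 5)(s^2 + 6s + 13) = 0.
Each quadratic gives a conjugate pair via the quadratic formula.

s = 1 + 2j, 1 - 2j, -3 + 2j, -3 - 2j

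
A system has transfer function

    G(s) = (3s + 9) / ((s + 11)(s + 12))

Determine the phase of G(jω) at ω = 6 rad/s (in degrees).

At s = j6: numerator = 9 + j18, denominator = 96 + j138.
∠G = ∠num − ∠den = 63.435° − (55.176°) = 8.259°.

∠G(j6) ≈ 8.259°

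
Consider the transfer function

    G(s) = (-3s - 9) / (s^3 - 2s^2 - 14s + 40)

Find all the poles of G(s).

The poles are the roots of the denominator s^3 - 2s^2 - 14s + 40 = 0.
Trying s = -4: the polynomial evaluates to 0, so (s + 4) is a factor.
Dividing out leaves s^2 - 6s + 10 = 0.
The quadratic formula then gives s = 3 ± 1j.

s = 3 + j, 3 - j, -4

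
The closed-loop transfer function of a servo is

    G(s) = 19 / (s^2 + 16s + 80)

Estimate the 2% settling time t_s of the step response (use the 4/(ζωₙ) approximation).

Comparing s^2 + 16s + 80 to s^2 + 2ζωₙs + ωₙ²: ωₙ = √80 ≈ 8.944 rad/s and ζ = 16/(2·√80) ≈ 0.8944.
ζωₙ = 16/2 = 8, so t_s ≈ 4/(ζωₙ) = 4/8 = 0.5000 s.

t_s ≈ 0.5000 s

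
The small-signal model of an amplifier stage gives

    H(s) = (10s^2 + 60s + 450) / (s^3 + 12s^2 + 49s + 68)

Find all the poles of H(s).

s = -4 ± j, -4

The poles are the roots of the denominator s^3 + 12s^2 + 49s + 68 = 0.
Trying s = -4: the polynomial evaluates to 0, so (s + 4) is a factor.
Dividing out leaves s^2 + 8s + 17 = 0.
The quadratic formula then gives s = -4 ± 1j.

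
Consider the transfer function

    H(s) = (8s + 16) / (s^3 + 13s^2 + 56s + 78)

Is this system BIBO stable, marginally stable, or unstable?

The denominator s^3 + 13s^2 + 56s + 78 factors as (s^2 + 10s + 26)(s + 3), giving poles at s = -5 + j, -5 - j, -3.
Since all poles lie strictly in the left half-plane, the system is stable.

stable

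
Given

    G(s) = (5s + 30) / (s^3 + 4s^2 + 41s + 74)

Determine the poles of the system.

The poles are the roots of the denominator s^3 + 4s^2 + 41s + 74 = 0.
Trying s = -2: the polynomial evaluates to 0, so (s + 2) is a factor.
Dividing out leaves s^2 + 2s + 37 = 0.
The quadratic formula then gives s = -1 ± 6j.

s = -1 + 6j, -1 - 6j, -2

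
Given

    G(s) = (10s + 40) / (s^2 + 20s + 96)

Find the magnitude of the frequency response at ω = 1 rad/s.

|G(j1)| ≈ 0.4247

Substitute s = j1: numerator = 40 + j10, denominator = 95 + j20.
|G(j1)| = |40 + j10| / |95 + j20| = 41.231 / 97.082 ≈ 0.4247.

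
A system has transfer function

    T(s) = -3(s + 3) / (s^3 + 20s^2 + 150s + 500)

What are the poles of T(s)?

The poles are the roots of the denominator s^3 + 20s^2 + 150s + 500 = 0.
Trying s = -10: the polynomial evaluates to 0, so (s + 10) is a factor.
Dividing out leaves s^2 + 10s + 50 = 0.
The quadratic formula then gives s = -5 ± 5j.

s = -5 + 5j, -5 - 5j, -10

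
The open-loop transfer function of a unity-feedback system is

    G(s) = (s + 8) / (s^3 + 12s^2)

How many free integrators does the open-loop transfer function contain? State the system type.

Factor s from the denominator: s^3 + 12s^2 = s^2·(s + 12).
There are 2 poles at the origin, so the system is Type 2.

Type 2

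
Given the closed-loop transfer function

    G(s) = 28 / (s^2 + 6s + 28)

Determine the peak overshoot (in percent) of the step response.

Comparing s^2 + 6s + 28 to s^2 + 2ζωₙs + ωₙ²: ωₙ = √28 ≈ 5.292 rad/s and ζ = 6/(2·√28) ≈ 0.5669.
%OS = 100·exp(−πζ/√(1−ζ²)) = 100·exp(−π·0.5669/√(1−0.5669²)) ≈ 11.5%.

%OS ≈ 11.5%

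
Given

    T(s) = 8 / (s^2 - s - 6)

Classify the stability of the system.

The denominator s^2 - s - 6 factors as (s - 3)(s + 2), giving poles at s = 3, -2.
Since the pole(s) at s = 3 lie in the right half-plane, the system is unstable.

unstable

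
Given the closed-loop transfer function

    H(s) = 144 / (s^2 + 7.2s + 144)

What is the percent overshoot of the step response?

Comparing s^2 + 7.2s + 144 to s^2 + 2ζωₙs + ωₙ²: ωₙ = 12 rad/s and ζ = 7.2/(2·12) = 0.3.
%OS = 100·exp(−πζ/√(1−ζ²)) = 100·exp(−π·0.3/√(1−0.3²)) ≈ 37.2%.

%OS ≈ 37.2%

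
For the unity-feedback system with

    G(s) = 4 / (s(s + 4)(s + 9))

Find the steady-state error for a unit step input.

e_ss = 0

G(s) has one pole at the origin.
This is a Type 1 system; for a step input the steady-state error is zero.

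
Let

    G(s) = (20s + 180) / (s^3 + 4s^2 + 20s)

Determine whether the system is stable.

The denominator s^3 + 4s^2 + 20s factors as s(s^2 + 4s + 20), giving poles at s = 0, -2 ± 4j.
Since the simple pole(s) at s = 0 lie on the jω-axis with none in the right half-plane, the system is marginally stable.

marginally stable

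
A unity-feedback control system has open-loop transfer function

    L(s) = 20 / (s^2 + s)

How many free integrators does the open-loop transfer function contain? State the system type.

Type 1

Factor s from the denominator: s^2 + s = s·(s + 1).
There is 1 pole at the origin, so the system is Type 1.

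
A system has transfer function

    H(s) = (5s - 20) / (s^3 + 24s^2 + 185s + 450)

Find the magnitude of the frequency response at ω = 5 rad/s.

|H(j5)| ≈ 0.03933

Substitute s = j5: numerator = -20 + j25, denominator = -150 + j800.
|H(j5)| = |-20 + j25| / |-150 + j800| = 32.016 / 813.94 ≈ 0.03933.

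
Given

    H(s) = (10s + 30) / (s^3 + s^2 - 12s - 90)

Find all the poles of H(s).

The poles are the roots of the denominator s^3 + s^2 - 12s - 90 = 0.
Trying s = 5: the polynomial evaluates to 0, so (s - 5) is a factor.
Dividing out leaves s^2 + 6s + 18 = 0.
The quadratic formula then gives s = -3 ± 3j.

s = -3 ± 3j, 5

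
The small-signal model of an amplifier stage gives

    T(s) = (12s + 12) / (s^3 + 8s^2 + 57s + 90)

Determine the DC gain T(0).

Set s = 0: T(0) = (12) / (90) = 2/15.

T(0) = 2/15 ≈ 0.1333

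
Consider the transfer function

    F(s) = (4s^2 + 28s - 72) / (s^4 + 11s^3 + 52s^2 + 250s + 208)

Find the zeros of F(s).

s = 2, -9

Set the numerator to zero: 4s^2 + 28s - 72 = 0, i.e. 4·(s^2 + 7s - 18) = 0.
Factoring: (s - 2)(s + 9) = 0.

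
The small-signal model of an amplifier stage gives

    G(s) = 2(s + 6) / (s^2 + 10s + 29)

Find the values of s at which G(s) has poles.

The poles are the roots of the denominator s^2 + 10s + 29 = 0.
Using the quadratic formula: s = (-10 ± √(-16))/2 = -5 ± 2j.

s = -5 ± 2j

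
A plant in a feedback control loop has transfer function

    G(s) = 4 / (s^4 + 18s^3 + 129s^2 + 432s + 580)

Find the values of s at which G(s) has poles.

The poles are the roots of the denominator s^4 + 18s^3 + 129s^2 + 432s + 580 = 0.
No real roots exist; factor into two real quadratics: (s^2 + 10s + 29)(s^2 + 8s + 20) = 0.
Each quadratic gives a conjugate pair via the quadratic formula.

s = -5 + 2j, -5 - 2j, -4 + 2j, -4 - 2j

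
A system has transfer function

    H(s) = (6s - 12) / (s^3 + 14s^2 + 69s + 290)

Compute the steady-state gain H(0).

Set s = 0: H(0) = (-12) / (290) = -6/145.

H(0) = -6/145 ≈ -0.04138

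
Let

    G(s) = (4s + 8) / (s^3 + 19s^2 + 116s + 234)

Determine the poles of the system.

The poles are the roots of the denominator s^3 + 19s^2 + 116s + 234 = 0.
Trying s = -9: the polynomial evaluates to 0, so (s + 9) is a factor.
Dividing out leaves s^2 + 10s + 26 = 0.
The quadratic formula then gives s = -5 ± 1j.

s = -5 ± j, -9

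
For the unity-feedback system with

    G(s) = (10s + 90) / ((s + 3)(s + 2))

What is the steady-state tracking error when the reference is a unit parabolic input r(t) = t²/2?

e_ss = ∞

G(s) has no poles at the origin.
This is a Type 0 system; Ka = lim_{s→0} s^2·G(s) = 0, so the steady-state error for a parabola input is infinite.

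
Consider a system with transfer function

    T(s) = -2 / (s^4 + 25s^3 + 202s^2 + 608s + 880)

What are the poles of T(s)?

s = -2 ± 2j, -11, -10

The poles are the roots of the denominator s^4 + 25s^3 + 202s^2 + 608s + 880 = 0.
Trying s = -11: the polynomial evaluates to 0, so (s + 11) is a factor.
Dividing out leaves s^3 + 14s^2 + 48s + 80 = 0.
This factors further as (s^2 + 4s + 8)(s + 10) = 0.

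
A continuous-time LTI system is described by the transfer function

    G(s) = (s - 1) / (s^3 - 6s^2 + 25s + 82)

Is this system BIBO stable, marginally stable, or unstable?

unstable

The denominator s^3 - 6s^2 + 25s + 82 factors as (s^2 - 8s + 41)(s + 2), giving poles at s = 4 ± 5j, -2.
Since the pole(s) at s = 4 + 5j, 4 - 5j lie in the right half-plane, the system is unstable.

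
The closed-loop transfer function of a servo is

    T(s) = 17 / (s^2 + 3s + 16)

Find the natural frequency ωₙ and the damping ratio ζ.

ωₙ = 4 rad/s, ζ = 0.375

Compare the denominator to the standard form s^2 + 2ζωₙs + ωₙ².
ωₙ² = 16, so ωₙ = 4 rad/s.
2ζωₙ = 3, so ζ = 3/(2·4) = 0.375.
With ζ = 0.375 the response is underdamped.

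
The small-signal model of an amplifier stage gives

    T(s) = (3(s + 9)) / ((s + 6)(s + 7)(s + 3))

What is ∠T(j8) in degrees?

At s = j8: numerator = 27 + j24, denominator = -898 + j136.
∠T = ∠num − ∠den = 41.634° − (171.39°) = -129.8°.

∠T(j8) ≈ -129.8°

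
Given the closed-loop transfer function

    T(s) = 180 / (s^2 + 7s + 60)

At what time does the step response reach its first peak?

Comparing s^2 + 7s + 60 to s^2 + 2ζωₙs + ωₙ²: ωₙ = √60 ≈ 7.746 rad/s and ζ = 7/(2·√60) ≈ 0.4518.
ζωₙ = 7/2 = 3.5, so ω_d = ωₙ√(1−ζ²) = √(ωₙ² − (ζωₙ)²) = √(60 − 3.5²) = √47.75 ≈ 6.910 rad/s.
t_p = π/ω_d = π/6.910 ≈ 0.4546 s.

t_p ≈ 0.4546 s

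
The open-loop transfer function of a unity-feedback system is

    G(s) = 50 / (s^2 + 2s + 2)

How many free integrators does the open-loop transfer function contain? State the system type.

Type 0

The denominator has no factor of s at the origin — no free integrator — so this is a Type 0 system.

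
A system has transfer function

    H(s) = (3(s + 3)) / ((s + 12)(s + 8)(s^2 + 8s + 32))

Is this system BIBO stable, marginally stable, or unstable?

The poles can be read from the denominator factors: s = -12, -8, -4 + 4j, -4 - 4j.
Since all poles lie strictly in the left half-plane, the system is stable.

stable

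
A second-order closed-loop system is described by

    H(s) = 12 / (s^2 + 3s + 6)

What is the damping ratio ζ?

ζ ≈ 0.6124

Compare the denominator to the standard form s^2 + 2ζωₙs + ωₙ².
ωₙ² = 6, so ωₙ = √6 ≈ 2.449 rad/s.
2ζωₙ = 3, so ζ = 3/(2·√6) ≈ 0.6124.
With ζ = 0.6124 the response is underdamped.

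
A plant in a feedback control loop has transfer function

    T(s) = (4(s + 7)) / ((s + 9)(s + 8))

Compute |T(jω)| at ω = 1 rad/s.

|T(j1)| ≈ 0.3874

Substitute s = j1: numerator = 28 + j4, denominator = 71 + j17.
|T(j1)| = |28 + j4| / |71 + j17| = 28.284 / 73.007 ≈ 0.3874.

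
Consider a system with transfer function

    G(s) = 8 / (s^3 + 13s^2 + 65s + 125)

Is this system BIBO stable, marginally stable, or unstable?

stable

The denominator s^3 + 13s^2 + 65s + 125 factors as (s^2 + 8s + 25)(s + 5), giving poles at s = -4 + 3j, -4 - 3j, -5.
Since all poles lie strictly in the left half-plane, the system is stable.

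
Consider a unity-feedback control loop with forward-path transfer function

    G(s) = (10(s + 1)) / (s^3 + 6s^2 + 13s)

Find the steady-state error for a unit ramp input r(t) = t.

G(s) has one pole at the origin.
This is a Type 1 system. Kv = lim_{s→0} s·G(s) = 10/13.
e_ss = 1/Kv = 1/(10/13) = 13/10 ≈ 1.300.

e_ss = 1.300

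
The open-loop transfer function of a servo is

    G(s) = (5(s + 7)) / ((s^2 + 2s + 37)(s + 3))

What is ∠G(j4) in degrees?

At s = j4: numerator = 35 + j20, denominator = 31 + j108.
∠G = ∠num − ∠den = 29.745° − (73.985°) = -44.24°.

∠G(j4) ≈ -44.24°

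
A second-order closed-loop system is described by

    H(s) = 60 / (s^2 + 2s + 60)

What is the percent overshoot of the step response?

%OS ≈ 66.4%

Comparing s^2 + 2s + 60 to s^2 + 2ζωₙs + ωₙ²: ωₙ = √60 ≈ 7.746 rad/s and ζ = 2/(2·√60) ≈ 0.1291.
%OS = 100·exp(−πζ/√(1−ζ²)) = 100·exp(−π·0.1291/√(1−0.1291²)) ≈ 66.4%.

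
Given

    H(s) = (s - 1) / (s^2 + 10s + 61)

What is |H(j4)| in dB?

|H(j4)|_dB ≈ -23.3 dB

Substitute s = j4: numerator = -1 + j4, denominator = 45 + j40.
|H(j4)| = |-1 + j4| / |45 + j40| = 4.1231 / 60.208 ≈ 0.06848.
In decibels: 20·log₁₀(0.06848) ≈ -23.3 dB.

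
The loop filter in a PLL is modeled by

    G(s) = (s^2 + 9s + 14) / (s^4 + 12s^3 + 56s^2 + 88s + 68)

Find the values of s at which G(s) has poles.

The poles are the roots of the denominator s^4 + 12s^3 + 56s^2 + 88s + 68 = 0.
No real roots exist; factor into two real quadratics: (s^2 + 10s + 34)(s^2 + 2s + 2) = 0.
Each quadratic gives a conjugate pair via the quadratic formula.

s = -5 ± 3j, -1 ± j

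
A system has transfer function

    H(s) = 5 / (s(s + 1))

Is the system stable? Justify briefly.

marginally stable

The poles can be read from the denominator factors: s = 0, -1.
Since the simple pole(s) at s = 0 lie on the jω-axis with none in the right half-plane, the system is marginally stable.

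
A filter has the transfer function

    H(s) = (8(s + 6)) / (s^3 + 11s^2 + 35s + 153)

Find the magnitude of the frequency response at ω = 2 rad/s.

Substitute s = j2: numerator = 48 + j16, denominator = 109 + j62.
|H(j2)| = |48 + j16| / |109 + j62| = 50.596 / 125.40 ≈ 0.4035.

|H(j2)| ≈ 0.4035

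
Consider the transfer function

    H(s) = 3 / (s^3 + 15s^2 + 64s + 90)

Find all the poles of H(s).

The poles are the roots of the denominator s^3 + 15s^2 + 64s + 90 = 0.
Trying s = -9: the polynomial evaluates to 0, so (s + 9) is a factor.
Dividing out leaves s^2 + 6s + 10 = 0.
The quadratic formula then gives s = -3 ± 1j.

s = -3 ± j, -9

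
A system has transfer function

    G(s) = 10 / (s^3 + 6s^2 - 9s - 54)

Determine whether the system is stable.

The denominator s^3 + 6s^2 - 9s - 54 factors as (s + 6)(s - 3)(s + 3), giving poles at s = -6, 3, -3.
Since the pole(s) at s = 3 lie in the right half-plane, the system is unstable.

unstable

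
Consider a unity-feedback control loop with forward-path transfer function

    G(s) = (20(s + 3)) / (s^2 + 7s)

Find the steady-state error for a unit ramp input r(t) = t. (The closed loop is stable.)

e_ss = 0.1167

G(s) has one pole at the origin.
This is a Type 1 system. Kv = lim_{s→0} s·G(s) = 60/7.
e_ss = 1/Kv = 1/(60/7) = 7/60 ≈ 0.1167.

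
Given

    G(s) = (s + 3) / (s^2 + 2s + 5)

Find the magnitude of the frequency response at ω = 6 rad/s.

|G(j6)| ≈ 0.2018

Substitute s = j6: numerator = 3 + j6, denominator = -31 + j12.
|G(j6)| = |3 + j6| / |-31 + j12| = 6.7082 / 33.242 ≈ 0.2018.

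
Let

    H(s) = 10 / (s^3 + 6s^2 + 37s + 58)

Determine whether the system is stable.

stable

The denominator s^3 + 6s^2 + 37s + 58 factors as (s + 2)(s^2 + 4s + 29), giving poles at s = -2, -2 + 5j, -2 - 5j.
Since all poles lie strictly in the left half-plane, the system is stable.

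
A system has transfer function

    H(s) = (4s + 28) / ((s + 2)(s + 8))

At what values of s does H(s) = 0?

Set the numerator to zero: 4s + 28 = 0, i.e. 4·(s + 7) = 0.
So s = -7.

s = -7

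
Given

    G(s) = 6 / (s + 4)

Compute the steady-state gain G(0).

Set s = 0: G(0) = (6) / (4) = 3/2.

G(0) = 3/2 ≈ 1.500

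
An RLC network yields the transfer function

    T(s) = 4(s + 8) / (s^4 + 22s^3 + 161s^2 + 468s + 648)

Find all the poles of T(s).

s = -2 + 2j, -2 - 2j, -9, -9

The poles are the roots of the denominator s^4 + 22s^3 + 161s^2 + 468s + 648 = 0.
Trying s = -9: the polynomial evaluates to 0, so (s + 9) is a factor.
Dividing out leaves s^3 + 13s^2 + 44s + 72 = 0.
This factors further as (s^2 + 4s + 8)(s + 9) = 0.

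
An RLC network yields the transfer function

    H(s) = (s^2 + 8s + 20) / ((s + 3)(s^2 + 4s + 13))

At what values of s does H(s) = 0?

Set the numerator to zero: s^2 + 8s + 20 = 0.
Factoring: (s^2 + 8s + 20) = 0.

s = -4 ± 2j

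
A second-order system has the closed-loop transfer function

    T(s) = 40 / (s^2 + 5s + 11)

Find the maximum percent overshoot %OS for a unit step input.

%OS ≈ 2.72%

Comparing s^2 + 5s + 11 to s^2 + 2ζωₙs + ωₙ²: ωₙ = √11 ≈ 3.317 rad/s and ζ = 5/(2·√11) ≈ 0.7538.
%OS = 100·exp(−πζ/√(1−ζ²)) = 100·exp(−π·0.7538/√(1−0.7538²)) ≈ 2.72%.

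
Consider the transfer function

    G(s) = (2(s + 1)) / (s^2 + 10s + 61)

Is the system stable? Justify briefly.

The denominator s^2 + 10s + 61 factors as (s^2 + 10s + 61), giving poles at s = -5 + 6j, -5 - 6j.
Since all poles lie strictly in the left half-plane, the system is stable.

stable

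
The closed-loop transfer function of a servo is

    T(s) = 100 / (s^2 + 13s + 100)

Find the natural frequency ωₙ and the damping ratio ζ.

Compare the denominator to the standard form s^2 + 2ζωₙs + ωₙ².
ωₙ² = 100, so ωₙ = 10 rad/s.
2ζωₙ = 13, so ζ = 13/(2·10) = 0.65.
With ζ = 0.65 the response is underdamped.

ωₙ = 10 rad/s, ζ = 0.65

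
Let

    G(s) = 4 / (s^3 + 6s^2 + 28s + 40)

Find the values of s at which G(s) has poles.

The poles are the roots of the denominator s^3 + 6s^2 + 28s + 40 = 0.
Trying s = -2: the polynomial evaluates to 0, so (s + 2) is a factor.
Dividing out leaves s^2 + 4s + 20 = 0.
The quadratic formula then gives s = -2 ± 4j.

s = -2 ± 4j, -2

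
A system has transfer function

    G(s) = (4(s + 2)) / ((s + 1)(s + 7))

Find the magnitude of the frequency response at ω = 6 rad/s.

|G(j6)| ≈ 0.4511

Substitute s = j6: numerator = 8 + j24, denominator = -29 + j48.
|G(j6)| = |8 + j24| / |-29 + j48| = 25.298 / 56.080 ≈ 0.4511.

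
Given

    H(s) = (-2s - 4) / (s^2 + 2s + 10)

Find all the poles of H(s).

The poles are the roots of the denominator s^2 + 2s + 10 = 0.
Using the quadratic formula: s = (-2 ± √(-36))/2 = -1 ± 3j.

s = -1 ± 3j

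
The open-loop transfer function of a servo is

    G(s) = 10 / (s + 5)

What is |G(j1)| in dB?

|G(j1)|_dB ≈ 5.85 dB

Substitute s = j1: numerator = 10, denominator = 5 + j1.
|G(j1)| = |10| / |5 + j1| = 10 / 5.0990 ≈ 1.961.
In decibels: 20·log₁₀(1.961) ≈ 5.85 dB.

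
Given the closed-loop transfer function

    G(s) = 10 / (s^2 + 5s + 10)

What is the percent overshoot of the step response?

Comparing s^2 + 5s + 10 to s^2 + 2ζωₙs + ωₙ²: ωₙ = √10 ≈ 3.162 rad/s and ζ = 5/(2·√10) ≈ 0.7906.
%OS = 100·exp(−πζ/√(1−ζ²)) = 100·exp(−π·0.7906/√(1−0.7906²)) ≈ 1.73%.

%OS ≈ 1.73%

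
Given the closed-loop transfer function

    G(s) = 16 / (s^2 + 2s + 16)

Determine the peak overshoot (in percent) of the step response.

Comparing s^2 + 2s + 16 to s^2 + 2ζωₙs + ωₙ²: ωₙ = 4 rad/s and ζ = 2/(2·4) = 0.25.
%OS = 100·exp(−πζ/√(1−ζ²)) = 100·exp(−π·0.25/√(1−0.25²)) ≈ 44.4%.

%OS ≈ 44.4%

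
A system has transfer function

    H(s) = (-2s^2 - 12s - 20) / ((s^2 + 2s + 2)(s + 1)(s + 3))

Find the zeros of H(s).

Set the numerator to zero: -2s^2 - 12s - 20 = 0, i.e. -2·(s^2 + 6s + 10) = 0.
Factoring: (s^2 + 6s + 10) = 0.

s = -3 ± j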